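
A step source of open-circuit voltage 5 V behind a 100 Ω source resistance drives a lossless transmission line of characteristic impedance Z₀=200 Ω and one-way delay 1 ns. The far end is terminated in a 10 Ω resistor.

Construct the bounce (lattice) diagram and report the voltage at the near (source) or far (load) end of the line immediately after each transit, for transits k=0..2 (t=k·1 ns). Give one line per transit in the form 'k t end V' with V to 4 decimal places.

Γ_L=-0.904762, Γ_S=-0.333333; launch V₁=5·200/300=3.333333
k=0 src: V=3.3333
k=1 load: inc=3.333333, refl=3.333333·-0.904762=-3.0159; V=0.000000+3.333333+-3.015873=0.3175
k=2 src: inc=-3.015873, refl=-3.015873·-0.333333=1.0053; V=3.333333+-3.015873+1.005291=1.3228

0 0 source 3.3333
1 1 load 0.3175
2 2 source 1.3228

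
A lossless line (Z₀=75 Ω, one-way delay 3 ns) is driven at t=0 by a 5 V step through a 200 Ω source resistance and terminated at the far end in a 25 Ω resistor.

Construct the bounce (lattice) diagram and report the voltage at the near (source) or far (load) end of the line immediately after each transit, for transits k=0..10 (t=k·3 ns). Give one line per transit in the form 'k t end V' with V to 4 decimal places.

0 0 source 1.3636
1 3 load 0.6818
2 6 source 0.3719
3 9 load 0.5269
4 12 source 0.5973
5 15 load 0.5621
6 18 source 0.5461
7 21 load 0.5541
8 24 source 0.5577
9 27 load 0.5559
10 30 source 0.5551

Γ_L=-0.500000, Γ_S=0.454545; launch V₁=5·75/275=1.363636
k=0 src: V=1.3636
k=1 load: inc=1.363636, refl=1.363636·-0.500000=-0.6818; V=0.000000+1.363636+-0.681818=0.6818
k=2 src: inc=-0.681818, refl=-0.681818·0.454545=-0.3099; V=1.363636+-0.681818+-0.309917=0.3719
k=3 load: inc=-0.309917, refl=-0.309917·-0.500000=0.1550; V=0.681818+-0.309917+0.154959=0.5269
k=4 src: inc=0.154959, refl=0.154959·0.454545=0.0704; V=0.371901+0.154959+0.070436=0.5973
k=5 load: inc=0.070436, refl=0.070436·-0.500000=-0.0352; V=0.526860+0.070436+-0.035218=0.5621
k=6 src: inc=-0.035218, refl=-0.035218·0.454545=-0.0160; V=0.597295+-0.035218+-0.016008=0.5461
k=7 load: inc=-0.016008, refl=-0.016008·-0.500000=0.0080; V=0.562077+-0.016008+0.008004=0.5541
k=8 src: inc=0.008004, refl=0.008004·0.454545=0.0036; V=0.546069+0.008004+0.003638=0.5577
k=9 load: inc=0.003638, refl=0.003638·-0.500000=-0.0018; V=0.554073+0.003638+-0.001819=0.5559
k=10 src: inc=-0.001819, refl=-0.001819·0.454545=-0.0008; V=0.557712+-0.001819+-0.000827=0.5551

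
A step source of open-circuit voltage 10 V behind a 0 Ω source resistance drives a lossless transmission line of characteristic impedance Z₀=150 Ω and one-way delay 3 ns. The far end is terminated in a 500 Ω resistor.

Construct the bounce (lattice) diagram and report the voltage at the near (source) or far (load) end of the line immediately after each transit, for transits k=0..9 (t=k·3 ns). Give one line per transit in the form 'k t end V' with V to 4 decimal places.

Γ_L=0.538462, Γ_S=-1.000000; launch V₁=10·150/150=10.000000
k=0 src: V=10.0000
k=1 load: inc=10.000000, refl=10.000000·0.538462=5.3846; V=0.000000+10.000000+5.384615=15.3846
k=2 src: inc=5.384615, refl=5.384615·-1.000000=-5.3846; V=10.000000+5.384615+-5.384615=10.0000
k=3 load: inc=-5.384615, refl=-5.384615·0.538462=-2.8994; V=15.384615+-5.384615+-2.899408=7.1006
k=4 src: inc=-2.899408, refl=-2.899408·-1.000000=2.8994; V=10.000000+-2.899408+2.899408=10.0000
k=5 load: inc=2.899408, refl=2.899408·0.538462=1.5612; V=7.100592+2.899408+1.561220=11.5612
k=6 src: inc=1.561220, refl=1.561220·-1.000000=-1.5612; V=10.000000+1.561220+-1.561220=10.0000
k=7 load: inc=-1.561220, refl=-1.561220·0.538462=-0.8407; V=11.561220+-1.561220+-0.840657=9.1593
k=8 src: inc=-0.840657, refl=-0.840657·-1.000000=0.8407; V=10.000000+-0.840657+0.840657=10.0000
k=9 load: inc=0.840657, refl=0.840657·0.538462=0.4527; V=9.159343+0.840657+0.452661=10.4527

0 0 source 10.0000
1 3 load 15.3846
2 6 source 10.0000
3 9 load 7.1006
4 12 source 10.0000
5 15 load 11.5612
6 18 source 10.0000
7 21 load 9.1593
8 24 source 10.0000
9 27 load 10.4527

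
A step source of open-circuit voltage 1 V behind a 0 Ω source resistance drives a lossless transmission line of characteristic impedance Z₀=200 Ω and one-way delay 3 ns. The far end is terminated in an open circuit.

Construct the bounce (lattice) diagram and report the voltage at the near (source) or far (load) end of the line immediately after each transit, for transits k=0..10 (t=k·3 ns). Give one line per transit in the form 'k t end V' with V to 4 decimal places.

Γ_L=1.000000, Γ_S=-1.000000; launch V₁=1·200/200=1.000000
k=0 src: V=1.0000
k=1 load: inc=1.000000, refl=1.000000·1.000000=1.0000; V=0.000000+1.000000+1.000000=2.0000
k=2 src: inc=1.000000, refl=1.000000·-1.000000=-1.0000; V=1.000000+1.000000+-1.000000=1.0000
k=3 load: inc=-1.000000, refl=-1.000000·1.000000=-1.0000; V=2.000000+-1.000000+-1.000000=0.0000
k=4 src: inc=-1.000000, refl=-1.000000·-1.000000=1.0000; V=1.000000+-1.000000+1.000000=1.0000
k=5 load: inc=1.000000, refl=1.000000·1.000000=1.0000; V=0.000000+1.000000+1.000000=2.0000
k=6 src: inc=1.000000, refl=1.000000·-1.000000=-1.0000; V=1.000000+1.000000+-1.000000=1.0000
k=7 load: inc=-1.000000, refl=-1.000000·1.000000=-1.0000; V=2.000000+-1.000000+-1.000000=0.0000
k=8 src: inc=-1.000000, refl=-1.000000·-1.000000=1.0000; V=1.000000+-1.000000+1.000000=1.0000
k=9 load: inc=1.000000, refl=1.000000·1.000000=1.0000; V=0.000000+1.000000+1.000000=2.0000
k=10 src: inc=1.000000, refl=1.000000·-1.000000=-1.0000; V=1.000000+1.000000+-1.000000=1.0000

0 0 source 1.0000
1 3 load 2.0000
2 6 source 1.0000
3 9 load 0.0000
4 12 source 1.0000
5 15 load 2.0000
6 18 source 1.0000
7 21 load 0.0000
8 24 source 1.0000
9 27 load 2.0000
10 30 source 1.0000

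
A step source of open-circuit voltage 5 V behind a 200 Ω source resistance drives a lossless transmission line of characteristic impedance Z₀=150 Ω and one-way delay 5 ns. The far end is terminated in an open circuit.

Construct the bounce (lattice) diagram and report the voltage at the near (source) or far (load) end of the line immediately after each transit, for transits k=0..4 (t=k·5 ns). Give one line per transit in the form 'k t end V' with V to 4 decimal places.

Γ_L=1.000000, Γ_S=0.142857; launch V₁=5·150/350=2.142857
k=0 src: V=2.1429
k=1 load: inc=2.142857, refl=2.142857·1.000000=2.1429; V=0.000000+2.142857+2.142857=4.2857
k=2 src: inc=2.142857, refl=2.142857·0.142857=0.3061; V=2.142857+2.142857+0.306122=4.5918
k=3 load: inc=0.306122, refl=0.306122·1.000000=0.3061; V=4.285714+0.306122+0.306122=4.8980
k=4 src: inc=0.306122, refl=0.306122·0.142857=0.0437; V=4.591837+0.306122+0.043732=4.9417

0 0 source 2.1429
1 5 load 4.2857
2 10 source 4.5918
3 15 load 4.8980
4 20 source 4.9417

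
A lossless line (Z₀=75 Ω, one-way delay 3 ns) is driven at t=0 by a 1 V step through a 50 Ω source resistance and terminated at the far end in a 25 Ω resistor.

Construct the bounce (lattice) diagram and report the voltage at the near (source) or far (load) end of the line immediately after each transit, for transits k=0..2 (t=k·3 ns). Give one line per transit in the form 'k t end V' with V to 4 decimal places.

0 0 source 0.6000
1 3 load 0.3000
2 6 source 0.3600

Γ_L=-0.500000, Γ_S=-0.200000; launch V₁=1·75/125=0.600000
k=0 src: V=0.6000
k=1 load: inc=0.600000, refl=0.600000·-0.500000=-0.3000; V=0.000000+0.600000+-0.300000=0.3000
k=2 src: inc=-0.300000, refl=-0.300000·-0.200000=0.0600; V=0.600000+-0.300000+0.060000=0.3600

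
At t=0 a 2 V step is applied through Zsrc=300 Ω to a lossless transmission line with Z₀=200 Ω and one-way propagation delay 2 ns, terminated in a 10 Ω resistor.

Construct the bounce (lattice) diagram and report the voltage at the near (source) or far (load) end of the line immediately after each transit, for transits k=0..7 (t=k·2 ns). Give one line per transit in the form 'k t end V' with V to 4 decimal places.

Γ_L=-0.904762, Γ_S=0.200000; launch V₁=2·200/500=0.800000
k=0 src: V=0.8000
k=1 load: inc=0.800000, refl=0.800000·-0.904762=-0.7238; V=0.000000+0.800000+-0.723810=0.0762
k=2 src: inc=-0.723810, refl=-0.723810·0.200000=-0.1448; V=0.800000+-0.723810+-0.144762=-0.0686
k=3 load: inc=-0.144762, refl=-0.144762·-0.904762=0.1310; V=0.076190+-0.144762+0.130975=0.0624
k=4 src: inc=0.130975, refl=0.130975·0.200000=0.0262; V=-0.068571+0.130975+0.026195=0.0886
k=5 load: inc=0.026195, refl=0.026195·-0.904762=-0.0237; V=0.062404+0.026195+-0.023700=0.0649
k=6 src: inc=-0.023700, refl=-0.023700·0.200000=-0.0047; V=0.088599+-0.023700+-0.004740=0.0602
k=7 load: inc=-0.004740, refl=-0.004740·-0.904762=0.0043; V=0.064898+-0.004740+0.004289=0.0644

0 0 source 0.8000
1 2 load 0.0762
2 4 source -0.0686
3 6 load 0.0624
4 8 source 0.0886
5 10 load 0.0649
6 12 source 0.0602
7 14 load 0.0644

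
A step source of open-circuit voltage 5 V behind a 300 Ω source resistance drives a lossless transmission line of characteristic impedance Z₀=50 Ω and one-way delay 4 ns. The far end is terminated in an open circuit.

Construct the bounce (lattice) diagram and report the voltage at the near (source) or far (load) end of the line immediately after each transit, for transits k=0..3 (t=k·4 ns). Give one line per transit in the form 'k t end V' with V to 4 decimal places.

Γ_L=1.000000, Γ_S=0.714286; launch V₁=5·50/350=0.714286
k=0 src: V=0.7143
k=1 load: inc=0.714286, refl=0.714286·1.000000=0.7143; V=0.000000+0.714286+0.714286=1.4286
k=2 src: inc=0.714286, refl=0.714286·0.714286=0.5102; V=0.714286+0.714286+0.510204=1.9388
k=3 load: inc=0.510204, refl=0.510204·1.000000=0.5102; V=1.428571+0.510204+0.510204=2.4490

0 0 source 0.7143
1 4 load 1.4286
2 8 source 1.9388
3 12 load 2.4490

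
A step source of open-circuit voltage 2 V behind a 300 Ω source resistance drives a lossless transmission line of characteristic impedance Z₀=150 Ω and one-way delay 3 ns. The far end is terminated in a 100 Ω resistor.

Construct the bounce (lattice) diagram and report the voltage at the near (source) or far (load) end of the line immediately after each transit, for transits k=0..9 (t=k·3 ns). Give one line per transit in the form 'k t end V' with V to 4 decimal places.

0 0 source 0.6667
1 3 load 0.5333
2 6 source 0.4889
3 9 load 0.4978
4 12 source 0.5007
5 15 load 0.5001
6 18 source 0.5000
7 21 load 0.5000
8 24 source 0.5000
9 27 load 0.5000

Γ_L=-0.200000, Γ_S=0.333333; launch V₁=2·150/450=0.666667
k=0 src: V=0.6667
k=1 load: inc=0.666667, refl=0.666667·-0.200000=-0.1333; V=0.000000+0.666667+-0.133333=0.5333
k=2 src: inc=-0.133333, refl=-0.133333·0.333333=-0.0444; V=0.666667+-0.133333+-0.044444=0.4889
k=3 load: inc=-0.044444, refl=-0.044444·-0.200000=0.0089; V=0.533333+-0.044444+0.008889=0.4978
k=4 src: inc=0.008889, refl=0.008889·0.333333=0.0030; V=0.488889+0.008889+0.002963=0.5007
k=5 load: inc=0.002963, refl=0.002963·-0.200000=-0.0006; V=0.497778+0.002963+-0.000593=0.5001
k=6 src: inc=-0.000593, refl=-0.000593·0.333333=-0.0002; V=0.500741+-0.000593+-0.000198=0.5000
k=7 load: inc=-0.000198, refl=-0.000198·-0.200000=0.0000; V=0.500148+-0.000198+0.000040=0.5000
k=8 src: inc=0.000040, refl=0.000040·0.333333=0.0000; V=0.499951+0.000040+0.000013=0.5000
k=9 load: inc=0.000013, refl=0.000013·-0.200000=-0.0000; V=0.499990+0.000013+-0.000003=0.5000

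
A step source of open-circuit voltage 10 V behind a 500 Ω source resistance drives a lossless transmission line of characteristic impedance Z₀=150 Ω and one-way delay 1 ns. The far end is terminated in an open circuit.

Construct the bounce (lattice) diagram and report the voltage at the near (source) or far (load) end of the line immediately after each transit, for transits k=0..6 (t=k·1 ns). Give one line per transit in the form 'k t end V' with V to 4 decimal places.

0 0 source 2.3077
1 1 load 4.6154
2 2 source 5.8580
3 3 load 7.1006
4 4 source 7.7697
5 5 load 8.4388
6 6 source 8.7991

Γ_L=1.000000, Γ_S=0.538462; launch V₁=10·150/650=2.307692
k=0 src: V=2.3077
k=1 load: inc=2.307692, refl=2.307692·1.000000=2.3077; V=0.000000+2.307692+2.307692=4.6154
k=2 src: inc=2.307692, refl=2.307692·0.538462=1.2426; V=2.307692+2.307692+1.242604=5.8580
k=3 load: inc=1.242604, refl=1.242604·1.000000=1.2426; V=4.615385+1.242604+1.242604=7.1006
k=4 src: inc=1.242604, refl=1.242604·0.538462=0.6691; V=5.857988+1.242604+0.669094=7.7697
k=5 load: inc=0.669094, refl=0.669094·1.000000=0.6691; V=7.100592+0.669094+0.669094=8.4388
k=6 src: inc=0.669094, refl=0.669094·0.538462=0.3603; V=7.769686+0.669094+0.360282=8.7991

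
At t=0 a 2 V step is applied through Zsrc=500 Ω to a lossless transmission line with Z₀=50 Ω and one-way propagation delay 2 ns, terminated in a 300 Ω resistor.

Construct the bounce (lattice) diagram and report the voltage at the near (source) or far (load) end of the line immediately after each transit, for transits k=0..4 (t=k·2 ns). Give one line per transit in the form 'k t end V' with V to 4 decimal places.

Γ_L=0.714286, Γ_S=0.818182; launch V₁=2·50/550=0.181818
k=0 src: V=0.1818
k=1 load: inc=0.181818, refl=0.181818·0.714286=0.1299; V=0.000000+0.181818+0.129870=0.3117
k=2 src: inc=0.129870, refl=0.129870·0.818182=0.1063; V=0.181818+0.129870+0.106257=0.4179
k=3 load: inc=0.106257, refl=0.106257·0.714286=0.0759; V=0.311688+0.106257+0.075898=0.4938
k=4 src: inc=0.075898, refl=0.075898·0.818182=0.0621; V=0.417946+0.075898+0.062098=0.5559

0 0 source 0.1818
1 2 load 0.3117
2 4 source 0.4179
3 6 load 0.4938
4 8 source 0.5559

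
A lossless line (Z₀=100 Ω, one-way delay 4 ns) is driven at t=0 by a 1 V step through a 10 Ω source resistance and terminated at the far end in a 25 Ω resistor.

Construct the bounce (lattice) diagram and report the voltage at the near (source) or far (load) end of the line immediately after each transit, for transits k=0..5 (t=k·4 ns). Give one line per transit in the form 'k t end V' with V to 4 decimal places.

Γ_L=-0.600000, Γ_S=-0.818182; launch V₁=1·100/110=0.909091
k=0 src: V=0.9091
k=1 load: inc=0.909091, refl=0.909091·-0.600000=-0.5455; V=0.000000+0.909091+-0.545455=0.3636
k=2 src: inc=-0.545455, refl=-0.545455·-0.818182=0.4463; V=0.909091+-0.545455+0.446281=0.8099
k=3 load: inc=0.446281, refl=0.446281·-0.600000=-0.2678; V=0.363636+0.446281+-0.267769=0.5421
k=4 src: inc=-0.267769, refl=-0.267769·-0.818182=0.2191; V=0.809917+-0.267769+0.219083=0.7612
k=5 load: inc=0.219083, refl=0.219083·-0.600000=-0.1315; V=0.542149+0.219083+-0.131450=0.6298

0 0 source 0.9091
1 4 load 0.3636
2 8 source 0.8099
3 12 load 0.5421
4 16 source 0.7612
5 20 load 0.6298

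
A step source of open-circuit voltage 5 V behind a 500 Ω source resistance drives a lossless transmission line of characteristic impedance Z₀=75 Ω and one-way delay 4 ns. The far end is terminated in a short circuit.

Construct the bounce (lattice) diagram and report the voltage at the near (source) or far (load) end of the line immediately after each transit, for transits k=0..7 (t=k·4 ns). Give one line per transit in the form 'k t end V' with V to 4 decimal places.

Γ_L=-1.000000, Γ_S=0.739130; launch V₁=5·75/575=0.652174
k=0 src: V=0.6522
k=1 load: inc=0.652174, refl=0.652174·-1.000000=-0.6522; V=0.000000+0.652174+-0.652174=0.0000
k=2 src: inc=-0.652174, refl=-0.652174·0.739130=-0.4820; V=0.652174+-0.652174+-0.482042=-0.4820
k=3 load: inc=-0.482042, refl=-0.482042·-1.000000=0.4820; V=0.000000+-0.482042+0.482042=0.0000
k=4 src: inc=0.482042, refl=0.482042·0.739130=0.3563; V=-0.482042+0.482042+0.356292=0.3563
k=5 load: inc=0.356292, refl=0.356292·-1.000000=-0.3563; V=0.000000+0.356292+-0.356292=0.0000
k=6 src: inc=-0.356292, refl=-0.356292·0.739130=-0.2633; V=0.356292+-0.356292+-0.263346=-0.2633
k=7 load: inc=-0.263346, refl=-0.263346·-1.000000=0.2633; V=0.000000+-0.263346+0.263346=0.0000

0 0 source 0.6522
1 4 load 0.0000
2 8 source -0.4820
3 12 load 0.0000
4 16 source 0.3563
5 20 load 0.0000
6 24 source -0.2633
7 28 load 0.0000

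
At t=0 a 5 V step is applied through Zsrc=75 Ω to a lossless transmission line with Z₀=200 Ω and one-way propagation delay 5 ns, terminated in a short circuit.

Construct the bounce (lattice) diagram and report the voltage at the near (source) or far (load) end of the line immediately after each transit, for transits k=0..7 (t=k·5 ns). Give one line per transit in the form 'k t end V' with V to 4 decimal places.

0 0 source 3.6364
1 5 load 0.0000
2 10 source 1.6529
3 15 load 0.0000
4 20 source 0.7513
5 25 load 0.0000
6 30 source 0.3415
7 35 load 0.0000

Γ_L=-1.000000, Γ_S=-0.454545; launch V₁=5·200/275=3.636364
k=0 src: V=3.6364
k=1 load: inc=3.636364, refl=3.636364·-1.000000=-3.6364; V=0.000000+3.636364+-3.636364=0.0000
k=2 src: inc=-3.636364, refl=-3.636364·-0.454545=1.6529; V=3.636364+-3.636364+1.652893=1.6529
k=3 load: inc=1.652893, refl=1.652893·-1.000000=-1.6529; V=0.000000+1.652893+-1.652893=0.0000
k=4 src: inc=-1.652893, refl=-1.652893·-0.454545=0.7513; V=1.652893+-1.652893+0.751315=0.7513
k=5 load: inc=0.751315, refl=0.751315·-1.000000=-0.7513; V=0.000000+0.751315+-0.751315=0.0000
k=6 src: inc=-0.751315, refl=-0.751315·-0.454545=0.3415; V=0.751315+-0.751315+0.341507=0.3415
k=7 load: inc=0.341507, refl=0.341507·-1.000000=-0.3415; V=0.000000+0.341507+-0.341507=0.0000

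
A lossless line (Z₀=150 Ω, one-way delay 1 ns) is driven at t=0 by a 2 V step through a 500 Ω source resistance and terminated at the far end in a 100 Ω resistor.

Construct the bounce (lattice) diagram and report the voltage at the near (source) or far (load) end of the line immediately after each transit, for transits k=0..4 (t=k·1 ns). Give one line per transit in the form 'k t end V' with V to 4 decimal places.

0 0 source 0.4615
1 1 load 0.3692
2 2 source 0.3195
3 3 load 0.3295
4 4 source 0.3348

Γ_L=-0.200000, Γ_S=0.538462; launch V₁=2·150/650=0.461538
k=0 src: V=0.4615
k=1 load: inc=0.461538, refl=0.461538·-0.200000=-0.0923; V=0.000000+0.461538+-0.092308=0.3692
k=2 src: inc=-0.092308, refl=-0.092308·0.538462=-0.0497; V=0.461538+-0.092308+-0.049704=0.3195
k=3 load: inc=-0.049704, refl=-0.049704·-0.200000=0.0099; V=0.369231+-0.049704+0.009941=0.3295
k=4 src: inc=0.009941, refl=0.009941·0.538462=0.0054; V=0.319527+0.009941+0.005353=0.3348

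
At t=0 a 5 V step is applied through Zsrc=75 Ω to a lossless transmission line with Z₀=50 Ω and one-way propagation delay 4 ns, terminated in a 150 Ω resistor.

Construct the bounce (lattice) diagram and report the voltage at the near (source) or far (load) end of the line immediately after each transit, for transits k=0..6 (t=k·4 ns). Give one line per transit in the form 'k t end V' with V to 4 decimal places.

0 0 source 2.0000
1 4 load 3.0000
2 8 source 3.2000
3 12 load 3.3000
4 16 source 3.3200
5 20 load 3.3300
6 24 source 3.3320

Γ_L=0.500000, Γ_S=0.200000; launch V₁=5·50/125=2.000000
k=0 src: V=2.0000
k=1 load: inc=2.000000, refl=2.000000·0.500000=1.0000; V=0.000000+2.000000+1.000000=3.0000
k=2 src: inc=1.000000, refl=1.000000·0.200000=0.2000; V=2.000000+1.000000+0.200000=3.2000
k=3 load: inc=0.200000, refl=0.200000·0.500000=0.1000; V=3.000000+0.200000+0.100000=3.3000
k=4 src: inc=0.100000, refl=0.100000·0.200000=0.0200; V=3.200000+0.100000+0.020000=3.3200
k=5 load: inc=0.020000, refl=0.020000·0.500000=0.0100; V=3.300000+0.020000+0.010000=3.3300
k=6 src: inc=0.010000, refl=0.010000·0.200000=0.0020; V=3.320000+0.010000+0.002000=3.3320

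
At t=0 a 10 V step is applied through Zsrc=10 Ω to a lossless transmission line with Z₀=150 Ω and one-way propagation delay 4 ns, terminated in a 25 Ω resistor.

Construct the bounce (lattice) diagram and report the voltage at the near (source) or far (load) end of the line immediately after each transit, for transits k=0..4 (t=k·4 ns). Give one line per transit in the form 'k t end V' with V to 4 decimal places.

Γ_L=-0.714286, Γ_S=-0.875000; launch V₁=10·150/160=9.375000
k=0 src: V=9.3750
k=1 load: inc=9.375000, refl=9.375000·-0.714286=-6.6964; V=0.000000+9.375000+-6.696429=2.6786
k=2 src: inc=-6.696429, refl=-6.696429·-0.875000=5.8594; V=9.375000+-6.696429+5.859375=8.5379
k=3 load: inc=5.859375, refl=5.859375·-0.714286=-4.1853; V=2.678571+5.859375+-4.185268=4.3527
k=4 src: inc=-4.185268, refl=-4.185268·-0.875000=3.6621; V=8.537946+-4.185268+3.662109=8.0148

0 0 source 9.3750
1 4 load 2.6786
2 8 source 8.5379
3 12 load 4.3527
4 16 source 8.0148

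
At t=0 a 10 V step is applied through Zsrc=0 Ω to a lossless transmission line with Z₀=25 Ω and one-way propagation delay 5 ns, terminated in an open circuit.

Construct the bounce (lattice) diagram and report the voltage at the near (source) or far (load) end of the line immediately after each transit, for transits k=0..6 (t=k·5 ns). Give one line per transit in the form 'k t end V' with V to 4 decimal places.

Γ_L=1.000000, Γ_S=-1.000000; launch V₁=10·25/25=10.000000
k=0 src: V=10.0000
k=1 load: inc=10.000000, refl=10.000000·1.000000=10.0000; V=0.000000+10.000000+10.000000=20.0000
k=2 src: inc=10.000000, refl=10.000000·-1.000000=-10.0000; V=10.000000+10.000000+-10.000000=10.0000
k=3 load: inc=-10.000000, refl=-10.000000·1.000000=-10.0000; V=20.000000+-10.000000+-10.000000=0.0000
k=4 src: inc=-10.000000, refl=-10.000000·-1.000000=10.0000; V=10.000000+-10.000000+10.000000=10.0000
k=5 load: inc=10.000000, refl=10.000000·1.000000=10.0000; V=0.000000+10.000000+10.000000=20.0000
k=6 src: inc=10.000000, refl=10.000000·-1.000000=-10.0000; V=10.000000+10.000000+-10.000000=10.0000

0 0 source 10.0000
1 5 load 20.0000
2 10 source 10.0000
3 15 load 0.0000
4 20 source 10.0000
5 25 load 20.0000
6 30 source 10.0000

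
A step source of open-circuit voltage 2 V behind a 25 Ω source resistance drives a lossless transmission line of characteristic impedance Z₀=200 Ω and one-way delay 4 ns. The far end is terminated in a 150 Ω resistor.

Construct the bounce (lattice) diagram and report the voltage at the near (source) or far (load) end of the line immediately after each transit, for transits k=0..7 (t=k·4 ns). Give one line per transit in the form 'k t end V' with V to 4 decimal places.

Γ_L=-0.142857, Γ_S=-0.777778; launch V₁=2·200/225=1.777778
k=0 src: V=1.7778
k=1 load: inc=1.777778, refl=1.777778·-0.142857=-0.2540; V=0.000000+1.777778+-0.253968=1.5238
k=2 src: inc=-0.253968, refl=-0.253968·-0.777778=0.1975; V=1.777778+-0.253968+0.197531=1.7213
k=3 load: inc=0.197531, refl=0.197531·-0.142857=-0.0282; V=1.523810+0.197531+-0.028219=1.6931
k=4 src: inc=-0.028219, refl=-0.028219·-0.777778=0.0219; V=1.721340+-0.028219+0.021948=1.7151
k=5 load: inc=0.021948, refl=0.021948·-0.142857=-0.0031; V=1.693122+0.021948+-0.003135=1.7119
k=6 src: inc=-0.003135, refl=-0.003135·-0.777778=0.0024; V=1.715070+-0.003135+0.002439=1.7144
k=7 load: inc=0.002439, refl=0.002439·-0.142857=-0.0003; V=1.711934+0.002439+-0.000348=1.7140

0 0 source 1.7778
1 4 load 1.5238
2 8 source 1.7213
3 12 load 1.6931
4 16 source 1.7151
5 20 load 1.7119
6 24 source 1.7144
7 28 load 1.7140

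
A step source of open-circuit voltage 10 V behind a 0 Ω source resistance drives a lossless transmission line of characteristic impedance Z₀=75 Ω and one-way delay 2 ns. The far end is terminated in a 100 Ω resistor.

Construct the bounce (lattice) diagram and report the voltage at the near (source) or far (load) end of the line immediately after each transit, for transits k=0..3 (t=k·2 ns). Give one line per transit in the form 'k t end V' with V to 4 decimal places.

Γ_L=0.142857, Γ_S=-1.000000; launch V₁=10·75/75=10.000000
k=0 src: V=10.0000
k=1 load: inc=10.000000, refl=10.000000·0.142857=1.4286; V=0.000000+10.000000+1.428571=11.4286
k=2 src: inc=1.428571, refl=1.428571·-1.000000=-1.4286; V=10.000000+1.428571+-1.428571=10.0000
k=3 load: inc=-1.428571, refl=-1.428571·0.142857=-0.2041; V=11.428571+-1.428571+-0.204082=9.7959

0 0 source 10.0000
1 2 load 11.4286
2 4 source 10.0000
3 6 load 9.7959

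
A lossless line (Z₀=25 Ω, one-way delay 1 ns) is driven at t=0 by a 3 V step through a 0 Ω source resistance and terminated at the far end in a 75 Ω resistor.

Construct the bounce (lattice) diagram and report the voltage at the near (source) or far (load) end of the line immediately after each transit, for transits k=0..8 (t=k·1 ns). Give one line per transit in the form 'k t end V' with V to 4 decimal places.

Γ_L=0.500000, Γ_S=-1.000000; launch V₁=3·25/25=3.000000
k=0 src: V=3.0000
k=1 load: inc=3.000000, refl=3.000000·0.500000=1.5000; V=0.000000+3.000000+1.500000=4.5000
k=2 src: inc=1.500000, refl=1.500000·-1.000000=-1.5000; V=3.000000+1.500000+-1.500000=3.0000
k=3 load: inc=-1.500000, refl=-1.500000·0.500000=-0.7500; V=4.500000+-1.500000+-0.750000=2.2500
k=4 src: inc=-0.750000, refl=-0.750000·-1.000000=0.7500; V=3.000000+-0.750000+0.750000=3.0000
k=5 load: inc=0.750000, refl=0.750000·0.500000=0.3750; V=2.250000+0.750000+0.375000=3.3750
k=6 src: inc=0.375000, refl=0.375000·-1.000000=-0.3750; V=3.000000+0.375000+-0.375000=3.0000
k=7 load: inc=-0.375000, refl=-0.375000·0.500000=-0.1875; V=3.375000+-0.375000+-0.187500=2.8125
k=8 src: inc=-0.187500, refl=-0.187500·-1.000000=0.1875; V=3.000000+-0.187500+0.187500=3.0000

0 0 source 3.0000
1 1 load 4.5000
2 2 source 3.0000
3 3 load 2.2500
4 4 source 3.0000
5 5 load 3.3750
6 6 source 3.0000
7 7 load 2.8125
8 8 source 3.0000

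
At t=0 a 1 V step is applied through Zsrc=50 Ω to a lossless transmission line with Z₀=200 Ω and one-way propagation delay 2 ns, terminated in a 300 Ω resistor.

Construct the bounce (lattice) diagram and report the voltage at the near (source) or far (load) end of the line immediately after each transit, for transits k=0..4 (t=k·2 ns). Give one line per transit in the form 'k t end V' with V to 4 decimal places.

0 0 source 0.8000
1 2 load 0.9600
2 4 source 0.8640
3 6 load 0.8448
4 8 source 0.8563

Γ_L=0.200000, Γ_S=-0.600000; launch V₁=1·200/250=0.800000
k=0 src: V=0.8000
k=1 load: inc=0.800000, refl=0.800000·0.200000=0.1600; V=0.000000+0.800000+0.160000=0.9600
k=2 src: inc=0.160000, refl=0.160000·-0.600000=-0.0960; V=0.800000+0.160000+-0.096000=0.8640
k=3 load: inc=-0.096000, refl=-0.096000·0.200000=-0.0192; V=0.960000+-0.096000+-0.019200=0.8448
k=4 src: inc=-0.019200, refl=-0.019200·-0.600000=0.0115; V=0.864000+-0.019200+0.011520=0.8563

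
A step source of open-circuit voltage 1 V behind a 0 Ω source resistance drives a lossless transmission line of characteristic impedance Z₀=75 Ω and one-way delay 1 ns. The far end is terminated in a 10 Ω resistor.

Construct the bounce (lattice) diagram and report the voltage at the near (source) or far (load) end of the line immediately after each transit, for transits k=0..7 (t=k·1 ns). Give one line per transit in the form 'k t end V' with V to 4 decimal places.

0 0 source 1.0000
1 1 load 0.2353
2 2 source 1.0000
3 3 load 0.4152
4 4 source 1.0000
5 5 load 0.5528
6 6 source 1.0000
7 7 load 0.6580

Γ_L=-0.764706, Γ_S=-1.000000; launch V₁=1·75/75=1.000000
k=0 src: V=1.0000
k=1 load: inc=1.000000, refl=1.000000·-0.764706=-0.7647; V=0.000000+1.000000+-0.764706=0.2353
k=2 src: inc=-0.764706, refl=-0.764706·-1.000000=0.7647; V=1.000000+-0.764706+0.764706=1.0000
k=3 load: inc=0.764706, refl=0.764706·-0.764706=-0.5848; V=0.235294+0.764706+-0.584775=0.4152
k=4 src: inc=-0.584775, refl=-0.584775·-1.000000=0.5848; V=1.000000+-0.584775+0.584775=1.0000
k=5 load: inc=0.584775, refl=0.584775·-0.764706=-0.4472; V=0.415225+0.584775+-0.447181=0.5528
k=6 src: inc=-0.447181, refl=-0.447181·-1.000000=0.4472; V=1.000000+-0.447181+0.447181=1.0000
k=7 load: inc=0.447181, refl=0.447181·-0.764706=-0.3420; V=0.552819+0.447181+-0.341962=0.6580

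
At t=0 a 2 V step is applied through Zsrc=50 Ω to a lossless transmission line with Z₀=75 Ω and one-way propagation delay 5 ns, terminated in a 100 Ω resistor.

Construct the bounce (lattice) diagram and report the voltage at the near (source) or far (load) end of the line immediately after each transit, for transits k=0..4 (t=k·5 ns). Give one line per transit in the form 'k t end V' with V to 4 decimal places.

0 0 source 1.2000
1 5 load 1.3714
2 10 source 1.3371
3 15 load 1.3322
4 20 source 1.3332

Γ_L=0.142857, Γ_S=-0.200000; launch V₁=2·75/125=1.200000
k=0 src: V=1.2000
k=1 load: inc=1.200000, refl=1.200000·0.142857=0.1714; V=0.000000+1.200000+0.171429=1.3714
k=2 src: inc=0.171429, refl=0.171429·-0.200000=-0.0343; V=1.200000+0.171429+-0.034286=1.3371
k=3 load: inc=-0.034286, refl=-0.034286·0.142857=-0.0049; V=1.371429+-0.034286+-0.004898=1.3322
k=4 src: inc=-0.004898, refl=-0.004898·-0.200000=0.0010; V=1.337143+-0.004898+0.000980=1.3332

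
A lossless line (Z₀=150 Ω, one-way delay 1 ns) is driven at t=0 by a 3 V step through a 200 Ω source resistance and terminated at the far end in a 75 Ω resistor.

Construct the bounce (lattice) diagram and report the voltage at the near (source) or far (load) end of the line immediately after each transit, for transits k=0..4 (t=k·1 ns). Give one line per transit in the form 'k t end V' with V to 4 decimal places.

Γ_L=-0.333333, Γ_S=0.142857; launch V₁=3·150/350=1.285714
k=0 src: V=1.2857
k=1 load: inc=1.285714, refl=1.285714·-0.333333=-0.4286; V=0.000000+1.285714+-0.428571=0.8571
k=2 src: inc=-0.428571, refl=-0.428571·0.142857=-0.0612; V=1.285714+-0.428571+-0.061224=0.7959
k=3 load: inc=-0.061224, refl=-0.061224·-0.333333=0.0204; V=0.857143+-0.061224+0.020408=0.8163
k=4 src: inc=0.020408, refl=0.020408·0.142857=0.0029; V=0.795918+0.020408+0.002915=0.8192

0 0 source 1.2857
1 1 load 0.8571
2 2 source 0.7959
3 3 load 0.8163
4 4 source 0.8192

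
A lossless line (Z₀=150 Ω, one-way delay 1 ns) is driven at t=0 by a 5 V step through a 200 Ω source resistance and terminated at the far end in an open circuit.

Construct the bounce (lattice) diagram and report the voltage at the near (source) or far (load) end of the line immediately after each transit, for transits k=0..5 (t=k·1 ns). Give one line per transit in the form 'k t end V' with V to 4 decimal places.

Γ_L=1.000000, Γ_S=0.142857; launch V₁=5·150/350=2.142857
k=0 src: V=2.1429
k=1 load: inc=2.142857, refl=2.142857·1.000000=2.1429; V=0.000000+2.142857+2.142857=4.2857
k=2 src: inc=2.142857, refl=2.142857·0.142857=0.3061; V=2.142857+2.142857+0.306122=4.5918
k=3 load: inc=0.306122, refl=0.306122·1.000000=0.3061; V=4.285714+0.306122+0.306122=4.8980
k=4 src: inc=0.306122, refl=0.306122·0.142857=0.0437; V=4.591837+0.306122+0.043732=4.9417
k=5 load: inc=0.043732, refl=0.043732·1.000000=0.0437; V=4.897959+0.043732+0.043732=4.9854

0 0 source 2.1429
1 1 load 4.2857
2 2 source 4.5918
3 3 load 4.8980
4 4 source 4.9417
5 5 load 4.9854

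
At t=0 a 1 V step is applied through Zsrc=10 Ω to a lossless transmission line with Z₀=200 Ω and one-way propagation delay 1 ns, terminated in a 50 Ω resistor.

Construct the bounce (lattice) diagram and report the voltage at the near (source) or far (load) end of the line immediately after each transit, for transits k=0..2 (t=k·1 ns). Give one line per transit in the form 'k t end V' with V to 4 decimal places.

Γ_L=-0.600000, Γ_S=-0.904762; launch V₁=1·200/210=0.952381
k=0 src: V=0.9524
k=1 load: inc=0.952381, refl=0.952381·-0.600000=-0.5714; V=0.000000+0.952381+-0.571429=0.3810
k=2 src: inc=-0.571429, refl=-0.571429·-0.904762=0.5170; V=0.952381+-0.571429+0.517007=0.8980

0 0 source 0.9524
1 1 load 0.3810
2 2 source 0.8980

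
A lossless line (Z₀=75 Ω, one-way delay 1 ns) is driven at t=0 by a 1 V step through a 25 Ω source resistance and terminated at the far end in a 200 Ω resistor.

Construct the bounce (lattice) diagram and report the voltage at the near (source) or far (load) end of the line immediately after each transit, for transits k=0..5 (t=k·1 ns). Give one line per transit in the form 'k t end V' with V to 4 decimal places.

Γ_L=0.454545, Γ_S=-0.500000; launch V₁=1·75/100=0.750000
k=0 src: V=0.7500
k=1 load: inc=0.750000, refl=0.750000·0.454545=0.3409; V=0.000000+0.750000+0.340909=1.0909
k=2 src: inc=0.340909, refl=0.340909·-0.500000=-0.1705; V=0.750000+0.340909+-0.170455=0.9205
k=3 load: inc=-0.170455, refl=-0.170455·0.454545=-0.0775; V=1.090909+-0.170455+-0.077479=0.8430
k=4 src: inc=-0.077479, refl=-0.077479·-0.500000=0.0387; V=0.920455+-0.077479+0.038740=0.8817
k=5 load: inc=0.038740, refl=0.038740·0.454545=0.0176; V=0.842975+0.038740+0.017609=0.8993

0 0 source 0.7500
1 1 load 1.0909
2 2 source 0.9205
3 3 load 0.8430
4 4 source 0.8817
5 5 load 0.8993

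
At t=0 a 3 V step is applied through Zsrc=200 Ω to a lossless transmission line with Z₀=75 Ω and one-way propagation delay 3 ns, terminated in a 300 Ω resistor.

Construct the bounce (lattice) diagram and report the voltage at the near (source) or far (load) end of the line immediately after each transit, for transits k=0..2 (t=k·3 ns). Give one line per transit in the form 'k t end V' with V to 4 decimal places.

Γ_L=0.600000, Γ_S=0.454545; launch V₁=3·75/275=0.818182
k=0 src: V=0.8182
k=1 load: inc=0.818182, refl=0.818182·0.600000=0.4909; V=0.000000+0.818182+0.490909=1.3091
k=2 src: inc=0.490909, refl=0.490909·0.454545=0.2231; V=0.818182+0.490909+0.223140=1.5322

0 0 source 0.8182
1 3 load 1.3091
2 6 source 1.5322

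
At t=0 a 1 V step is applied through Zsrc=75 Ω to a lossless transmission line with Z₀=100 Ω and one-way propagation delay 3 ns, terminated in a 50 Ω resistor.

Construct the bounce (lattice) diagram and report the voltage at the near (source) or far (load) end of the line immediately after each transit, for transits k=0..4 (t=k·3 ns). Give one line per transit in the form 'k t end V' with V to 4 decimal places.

0 0 source 0.5714
1 3 load 0.3810
2 6 source 0.4082
3 9 load 0.3991
4 12 source 0.4004

Γ_L=-0.333333, Γ_S=-0.142857; launch V₁=1·100/175=0.571429
k=0 src: V=0.5714
k=1 load: inc=0.571429, refl=0.571429·-0.333333=-0.1905; V=0.000000+0.571429+-0.190476=0.3810
k=2 src: inc=-0.190476, refl=-0.190476·-0.142857=0.0272; V=0.571429+-0.190476+0.027211=0.4082
k=3 load: inc=0.027211, refl=0.027211·-0.333333=-0.0091; V=0.380952+0.027211+-0.009070=0.3991
k=4 src: inc=-0.009070, refl=-0.009070·-0.142857=0.0013; V=0.408163+-0.009070+0.001296=0.4004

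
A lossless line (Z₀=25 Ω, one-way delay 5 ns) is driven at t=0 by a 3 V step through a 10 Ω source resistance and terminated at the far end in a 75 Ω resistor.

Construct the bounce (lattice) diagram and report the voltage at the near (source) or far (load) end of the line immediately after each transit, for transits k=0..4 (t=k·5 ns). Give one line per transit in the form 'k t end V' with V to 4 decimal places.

Γ_L=0.500000, Γ_S=-0.428571; launch V₁=3·25/35=2.142857
k=0 src: V=2.1429
k=1 load: inc=2.142857, refl=2.142857·0.500000=1.0714; V=0.000000+2.142857+1.071429=3.2143
k=2 src: inc=1.071429, refl=1.071429·-0.428571=-0.4592; V=2.142857+1.071429+-0.459184=2.7551
k=3 load: inc=-0.459184, refl=-0.459184·0.500000=-0.2296; V=3.214286+-0.459184+-0.229592=2.5255
k=4 src: inc=-0.229592, refl=-0.229592·-0.428571=0.0984; V=2.755102+-0.229592+0.098397=2.6239

0 0 source 2.1429
1 5 load 3.2143
2 10 source 2.7551
3 15 load 2.5255
4 20 source 2.6239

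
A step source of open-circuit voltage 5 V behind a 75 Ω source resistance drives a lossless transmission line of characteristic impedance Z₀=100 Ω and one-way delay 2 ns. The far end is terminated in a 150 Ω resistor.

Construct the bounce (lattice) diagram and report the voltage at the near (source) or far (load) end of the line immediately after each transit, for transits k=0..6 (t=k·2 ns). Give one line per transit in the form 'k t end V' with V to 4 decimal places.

Γ_L=0.200000, Γ_S=-0.142857; launch V₁=5·100/175=2.857143
k=0 src: V=2.8571
k=1 load: inc=2.857143, refl=2.857143·0.200000=0.5714; V=0.000000+2.857143+0.571429=3.4286
k=2 src: inc=0.571429, refl=0.571429·-0.142857=-0.0816; V=2.857143+0.571429+-0.081633=3.3469
k=3 load: inc=-0.081633, refl=-0.081633·0.200000=-0.0163; V=3.428571+-0.081633+-0.016327=3.3306
k=4 src: inc=-0.016327, refl=-0.016327·-0.142857=0.0023; V=3.346939+-0.016327+0.002332=3.3329
k=5 load: inc=0.002332, refl=0.002332·0.200000=0.0005; V=3.330612+0.002332+0.000466=3.3334
k=6 src: inc=0.000466, refl=0.000466·-0.142857=-0.0001; V=3.332945+0.000466+-0.000067=3.3333

0 0 source 2.8571
1 2 load 3.4286
2 4 source 3.3469
3 6 load 3.3306
4 8 source 3.3329
5 10 load 3.3334
6 12 source 3.3333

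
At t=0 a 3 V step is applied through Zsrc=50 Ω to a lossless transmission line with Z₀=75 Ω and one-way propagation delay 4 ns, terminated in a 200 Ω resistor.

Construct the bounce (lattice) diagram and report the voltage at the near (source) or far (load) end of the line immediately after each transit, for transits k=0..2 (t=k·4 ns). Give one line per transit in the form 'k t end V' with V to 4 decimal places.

0 0 source 1.8000
1 4 load 2.6182
2 8 source 2.4545

Γ_L=0.454545, Γ_S=-0.200000; launch V₁=3·75/125=1.800000
k=0 src: V=1.8000
k=1 load: inc=1.800000, refl=1.800000·0.454545=0.8182; V=0.000000+1.800000+0.818182=2.6182
k=2 src: inc=0.818182, refl=0.818182·-0.200000=-0.1636; V=1.800000+0.818182+-0.163636=2.4545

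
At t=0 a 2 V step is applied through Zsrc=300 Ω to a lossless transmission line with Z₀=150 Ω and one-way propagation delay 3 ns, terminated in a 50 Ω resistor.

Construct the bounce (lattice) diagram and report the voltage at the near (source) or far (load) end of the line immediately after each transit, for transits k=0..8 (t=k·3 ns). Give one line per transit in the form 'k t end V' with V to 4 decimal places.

0 0 source 0.6667
1 3 load 0.3333
2 6 source 0.2222
3 9 load 0.2778
4 12 source 0.2963
5 15 load 0.2870
6 18 source 0.2840
7 21 load 0.2855
8 24 source 0.2860

Γ_L=-0.500000, Γ_S=0.333333; launch V₁=2·150/450=0.666667
k=0 src: V=0.6667
k=1 load: inc=0.666667, refl=0.666667·-0.500000=-0.3333; V=0.000000+0.666667+-0.333333=0.3333
k=2 src: inc=-0.333333, refl=-0.333333·0.333333=-0.1111; V=0.666667+-0.333333+-0.111111=0.2222
k=3 load: inc=-0.111111, refl=-0.111111·-0.500000=0.0556; V=0.333333+-0.111111+0.055556=0.2778
k=4 src: inc=0.055556, refl=0.055556·0.333333=0.0185; V=0.222222+0.055556+0.018519=0.2963
k=5 load: inc=0.018519, refl=0.018519·-0.500000=-0.0093; V=0.277778+0.018519+-0.009259=0.2870
k=6 src: inc=-0.009259, refl=-0.009259·0.333333=-0.0031; V=0.296296+-0.009259+-0.003086=0.2840
k=7 load: inc=-0.003086, refl=-0.003086·-0.500000=0.0015; V=0.287037+-0.003086+0.001543=0.2855
k=8 src: inc=0.001543, refl=0.001543·0.333333=0.0005; V=0.283951+0.001543+0.000514=0.2860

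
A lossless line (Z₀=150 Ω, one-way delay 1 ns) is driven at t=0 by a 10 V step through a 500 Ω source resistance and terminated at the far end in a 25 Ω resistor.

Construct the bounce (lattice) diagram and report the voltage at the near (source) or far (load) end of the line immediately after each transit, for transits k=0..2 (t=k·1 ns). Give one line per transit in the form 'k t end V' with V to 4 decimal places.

Γ_L=-0.714286, Γ_S=0.538462; launch V₁=10·150/650=2.307692
k=0 src: V=2.3077
k=1 load: inc=2.307692, refl=2.307692·-0.714286=-1.6484; V=0.000000+2.307692+-1.648352=0.6593
k=2 src: inc=-1.648352, refl=-1.648352·0.538462=-0.8876; V=2.307692+-1.648352+-0.887574=-0.2282

0 0 source 2.3077
1 1 load 0.6593
2 2 source -0.2282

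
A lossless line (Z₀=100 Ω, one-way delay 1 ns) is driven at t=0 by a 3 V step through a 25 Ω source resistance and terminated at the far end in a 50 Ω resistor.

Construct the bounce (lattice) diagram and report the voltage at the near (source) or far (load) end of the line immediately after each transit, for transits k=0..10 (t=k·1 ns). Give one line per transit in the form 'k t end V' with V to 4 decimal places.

0 0 source 2.4000
1 1 load 1.6000
2 2 source 2.0800
3 3 load 1.9200
4 4 source 2.0160
5 5 load 1.9840
6 6 source 2.0032
7 7 load 1.9968
8 8 source 2.0006
9 9 load 1.9994
10 10 source 2.0001

Γ_L=-0.333333, Γ_S=-0.600000; launch V₁=3·100/125=2.400000
k=0 src: V=2.4000
k=1 load: inc=2.400000, refl=2.400000·-0.333333=-0.8000; V=0.000000+2.400000+-0.800000=1.6000
k=2 src: inc=-0.800000, refl=-0.800000·-0.600000=0.4800; V=2.400000+-0.800000+0.480000=2.0800
k=3 load: inc=0.480000, refl=0.480000·-0.333333=-0.1600; V=1.600000+0.480000+-0.160000=1.9200
k=4 src: inc=-0.160000, refl=-0.160000·-0.600000=0.0960; V=2.080000+-0.160000+0.096000=2.0160
k=5 load: inc=0.096000, refl=0.096000·-0.333333=-0.0320; V=1.920000+0.096000+-0.032000=1.9840
k=6 src: inc=-0.032000, refl=-0.032000·-0.600000=0.0192; V=2.016000+-0.032000+0.019200=2.0032
k=7 load: inc=0.019200, refl=0.019200·-0.333333=-0.0064; V=1.984000+0.019200+-0.006400=1.9968
k=8 src: inc=-0.006400, refl=-0.006400·-0.600000=0.0038; V=2.003200+-0.006400+0.003840=2.0006
k=9 load: inc=0.003840, refl=0.003840·-0.333333=-0.0013; V=1.996800+0.003840+-0.001280=1.9994
k=10 src: inc=-0.001280, refl=-0.001280·-0.600000=0.0008; V=2.000640+-0.001280+0.000768=2.0001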